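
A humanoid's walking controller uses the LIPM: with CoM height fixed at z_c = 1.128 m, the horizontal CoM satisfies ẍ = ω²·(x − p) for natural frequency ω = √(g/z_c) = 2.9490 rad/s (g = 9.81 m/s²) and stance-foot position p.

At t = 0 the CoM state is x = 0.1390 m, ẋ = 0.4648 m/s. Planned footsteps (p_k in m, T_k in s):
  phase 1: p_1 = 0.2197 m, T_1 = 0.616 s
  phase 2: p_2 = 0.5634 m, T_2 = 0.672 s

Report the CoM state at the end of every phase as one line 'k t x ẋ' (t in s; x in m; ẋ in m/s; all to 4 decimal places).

1 0.6160 0.4369 0.7547
2 1.2880 1.0064 1.4618

phase 1: p=0.2197, T=0.616, ωT=1.816584, cosh=3.156696, sinh=2.994116; start (x,ẋ)=(0.139000, 0.464800) → end (x,ẋ)=(0.436865, 0.754680)
phase 2: p=0.5634, T=0.672, ωT=1.981728, cosh=3.696550, sinh=3.558719; start (x,ẋ)=(0.436865, 0.754680) → end (x,ẋ)=(1.006372, 1.461774)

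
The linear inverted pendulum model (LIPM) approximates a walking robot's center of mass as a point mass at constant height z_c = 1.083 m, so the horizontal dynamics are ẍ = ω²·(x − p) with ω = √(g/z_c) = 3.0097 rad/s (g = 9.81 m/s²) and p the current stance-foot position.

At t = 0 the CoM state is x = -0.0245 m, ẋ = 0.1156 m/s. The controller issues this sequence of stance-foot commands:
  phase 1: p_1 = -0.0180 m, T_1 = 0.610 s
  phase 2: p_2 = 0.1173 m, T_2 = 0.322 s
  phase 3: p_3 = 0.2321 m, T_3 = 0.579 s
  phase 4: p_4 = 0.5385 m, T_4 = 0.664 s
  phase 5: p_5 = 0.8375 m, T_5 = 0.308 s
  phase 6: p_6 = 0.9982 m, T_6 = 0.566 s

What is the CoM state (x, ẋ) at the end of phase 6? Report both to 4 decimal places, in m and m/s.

x = -0.8592, ẋ = -5.4273

phase 1: p=-0.0180, T=0.610, ωT=1.835917, cosh=3.215175, sinh=3.055707; start (x,ẋ)=(-0.024500, 0.115600) → end (x,ẋ)=(0.078468, 0.311895)
phase 2: p=0.1173, T=0.322, ωT=0.969123, cosh=1.507524, sinh=1.128109; start (x,ẋ)=(0.078468, 0.311895) → end (x,ẋ)=(0.175666, 0.338346)
phase 3: p=0.2321, T=0.579, ωT=1.742616, cosh=2.943665, sinh=2.768604; start (x,ẋ)=(0.175666, 0.338346) → end (x,ẋ)=(0.377221, 0.525736)
phase 4: p=0.5385, T=0.664, ωT=1.998441, cosh=3.756545, sinh=3.620999; start (x,ẋ)=(0.377221, 0.525736) → end (x,ẋ)=(0.565165, 0.217311)
phase 5: p=0.8375, T=0.308, ωT=0.926988, cosh=1.461315, sinh=1.065571; start (x,ẋ)=(0.565165, 0.217311) → end (x,ẋ)=(0.516472, -0.555830)
phase 6: p=0.9982, T=0.566, ωT=1.703490, cosh=2.837566, sinh=2.655519; start (x,ẋ)=(0.516472, -0.555830) → end (x,ẋ)=(-0.859157, -5.427332)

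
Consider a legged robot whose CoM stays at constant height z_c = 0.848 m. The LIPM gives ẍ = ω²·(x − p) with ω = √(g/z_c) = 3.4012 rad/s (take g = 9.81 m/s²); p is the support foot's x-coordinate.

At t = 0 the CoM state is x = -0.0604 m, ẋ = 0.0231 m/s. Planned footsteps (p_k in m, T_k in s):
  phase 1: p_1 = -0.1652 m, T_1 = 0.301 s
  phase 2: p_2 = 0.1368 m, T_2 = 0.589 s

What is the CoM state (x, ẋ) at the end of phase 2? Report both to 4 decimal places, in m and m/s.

phase 1: p=-0.1652, T=0.301, ωT=1.023761, cosh=1.571443, sinh=1.212202; start (x,ẋ)=(-0.060400, 0.023100) → end (x,ẋ)=(0.007720, 0.468385)
phase 2: p=0.1368, T=0.589, ωT=2.003307, cosh=3.774210, sinh=3.639321; start (x,ẋ)=(0.007720, 0.468385) → end (x,ẋ)=(0.150802, 0.170024)

x = 0.1508, ẋ = 0.1700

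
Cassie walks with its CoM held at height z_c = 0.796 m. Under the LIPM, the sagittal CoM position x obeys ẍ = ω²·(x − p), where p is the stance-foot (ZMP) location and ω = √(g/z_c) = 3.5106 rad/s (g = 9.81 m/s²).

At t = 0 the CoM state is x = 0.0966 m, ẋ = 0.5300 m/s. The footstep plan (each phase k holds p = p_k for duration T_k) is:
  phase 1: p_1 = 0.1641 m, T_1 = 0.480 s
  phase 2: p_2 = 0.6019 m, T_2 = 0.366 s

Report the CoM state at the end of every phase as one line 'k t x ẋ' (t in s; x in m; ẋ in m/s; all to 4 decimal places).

phase 1: p=0.1641, T=0.480, ωT=1.685088, cosh=2.789177, sinh=2.603749; start (x,ẋ)=(0.096600, 0.530000) → end (x,ẋ)=(0.368922, 0.861265)
phase 2: p=0.6019, T=0.366, ωT=1.284880, cosh=1.945458, sinh=1.668774; start (x,ẋ)=(0.368922, 0.861265) → end (x,ẋ)=(0.558056, 0.310677)

1 0.4800 0.3689 0.8613
2 0.8460 0.5581 0.3107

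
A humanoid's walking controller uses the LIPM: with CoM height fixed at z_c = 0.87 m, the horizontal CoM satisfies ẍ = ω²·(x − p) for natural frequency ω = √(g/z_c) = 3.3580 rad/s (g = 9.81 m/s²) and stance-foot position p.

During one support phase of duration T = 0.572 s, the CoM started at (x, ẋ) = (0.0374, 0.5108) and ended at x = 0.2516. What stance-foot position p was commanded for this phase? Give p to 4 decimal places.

p = 0.1556

ωT = 3.3580·0.572 = 1.920776; cosh(ωT) = 3.486373, sinh(ωT) = 3.339880
x(T) = p + (x₀−p)·cosh(ωT) + (ẋ₀/ω)·sinh(ωT) ⇒ p·(1 − cosh) = x(T) − x₀·cosh − (ẋ₀/ω)·sinh
numerator   = 0.2516 − (0.0374)·3.486373 − (0.5108/3.3580)·3.339880 = -0.386834
denominator = 1 − 3.486373 = -2.486373
p = -0.386834 / -2.486373 = 0.1556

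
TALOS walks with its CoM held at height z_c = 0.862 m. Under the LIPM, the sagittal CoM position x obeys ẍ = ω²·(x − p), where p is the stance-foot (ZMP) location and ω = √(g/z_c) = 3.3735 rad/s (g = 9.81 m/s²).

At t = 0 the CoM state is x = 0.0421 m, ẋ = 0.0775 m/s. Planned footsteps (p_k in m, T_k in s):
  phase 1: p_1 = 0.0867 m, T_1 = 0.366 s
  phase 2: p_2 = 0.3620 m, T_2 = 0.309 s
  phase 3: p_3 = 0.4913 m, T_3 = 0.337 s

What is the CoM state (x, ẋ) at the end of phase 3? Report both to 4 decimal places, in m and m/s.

phase 1: p=0.0867, T=0.366, ωT=1.234701, cosh=1.864136, sinh=1.573214; start (x,ẋ)=(0.042100, 0.077500) → end (x,ẋ)=(0.039701, -0.092232)
phase 2: p=0.3620, T=0.309, ωT=1.042412, cosh=1.594326, sinh=1.241722; start (x,ẋ)=(0.039701, -0.092232) → end (x,ẋ)=(-0.185798, -1.497142)
phase 3: p=0.4913, T=0.337, ωT=1.136869, cosh=1.718909, sinh=1.398087; start (x,ẋ)=(-0.185798, -1.497142) → end (x,ẋ)=(-1.293033, -5.766946)

x = -1.2930, ẋ = -5.7669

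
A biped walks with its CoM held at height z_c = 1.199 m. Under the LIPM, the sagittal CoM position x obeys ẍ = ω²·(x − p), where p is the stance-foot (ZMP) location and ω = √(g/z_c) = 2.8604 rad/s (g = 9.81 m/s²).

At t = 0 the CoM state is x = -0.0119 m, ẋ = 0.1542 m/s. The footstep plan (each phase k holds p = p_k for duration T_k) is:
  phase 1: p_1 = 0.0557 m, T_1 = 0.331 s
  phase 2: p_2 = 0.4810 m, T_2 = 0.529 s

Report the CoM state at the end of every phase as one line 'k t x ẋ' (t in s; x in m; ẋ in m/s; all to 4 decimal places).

1 0.3310 0.0145 0.0170
2 0.8600 -0.6168 -2.8425

phase 1: p=0.0557, T=0.331, ωT=0.946792, cosh=1.482706, sinh=1.094723; start (x,ẋ)=(-0.011900, 0.154200) → end (x,ẋ)=(0.014484, 0.016954)
phase 2: p=0.4810, T=0.529, ωT=1.513152, cosh=2.380617, sinh=2.160402; start (x,ẋ)=(0.014484, 0.016954) → end (x,ẋ)=(-0.616791, -2.842528)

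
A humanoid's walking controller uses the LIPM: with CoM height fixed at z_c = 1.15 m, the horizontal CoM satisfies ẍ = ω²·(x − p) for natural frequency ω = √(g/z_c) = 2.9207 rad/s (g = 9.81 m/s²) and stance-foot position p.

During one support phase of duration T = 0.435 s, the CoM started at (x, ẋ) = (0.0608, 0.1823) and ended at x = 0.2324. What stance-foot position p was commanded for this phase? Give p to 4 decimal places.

p = -0.0143

ωT = 2.9207·0.435 = 1.270504; cosh(ωT) = 1.921670, sinh(ωT) = 1.640980
x(T) = p + (x₀−p)·cosh(ωT) + (ẋ₀/ω)·sinh(ωT) ⇒ p·(1 − cosh) = x(T) − x₀·cosh − (ẋ₀/ω)·sinh
numerator   = 0.2324 − (0.0608)·1.921670 − (0.1823/2.9207)·1.640980 = 0.013138
denominator = 1 − 1.921670 = -0.921670
p = 0.013138 / -0.921670 = -0.0143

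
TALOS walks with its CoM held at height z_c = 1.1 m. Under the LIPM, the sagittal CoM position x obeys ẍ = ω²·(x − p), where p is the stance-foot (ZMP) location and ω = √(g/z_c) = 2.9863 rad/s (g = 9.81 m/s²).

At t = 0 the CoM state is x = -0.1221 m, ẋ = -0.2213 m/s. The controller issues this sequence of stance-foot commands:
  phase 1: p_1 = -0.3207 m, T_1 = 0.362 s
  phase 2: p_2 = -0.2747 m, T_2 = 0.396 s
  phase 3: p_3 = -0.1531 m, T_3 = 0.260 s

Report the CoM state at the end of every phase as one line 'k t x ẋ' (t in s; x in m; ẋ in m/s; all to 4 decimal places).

phase 1: p=-0.3207, T=0.362, ωT=1.081041, cosh=1.643494, sinh=1.304252; start (x,ẋ)=(-0.122100, -0.221300) → end (x,ẋ)=(-0.090954, 0.409819)
phase 2: p=-0.2747, T=0.396, ωT=1.182575, cosh=1.784626, sinh=1.478138; start (x,ẋ)=(-0.090954, 0.409819) → end (x,ẋ)=(0.256068, 1.542460)
phase 3: p=-0.1531, T=0.260, ωT=0.776438, cosh=1.316879, sinh=0.856837; start (x,ẋ)=(0.256068, 1.542460) → end (x,ẋ)=(0.828291, 3.078200)

1 0.3620 -0.0910 0.4098
2 0.7580 0.2561 1.5425
3 1.0180 0.8283 3.0782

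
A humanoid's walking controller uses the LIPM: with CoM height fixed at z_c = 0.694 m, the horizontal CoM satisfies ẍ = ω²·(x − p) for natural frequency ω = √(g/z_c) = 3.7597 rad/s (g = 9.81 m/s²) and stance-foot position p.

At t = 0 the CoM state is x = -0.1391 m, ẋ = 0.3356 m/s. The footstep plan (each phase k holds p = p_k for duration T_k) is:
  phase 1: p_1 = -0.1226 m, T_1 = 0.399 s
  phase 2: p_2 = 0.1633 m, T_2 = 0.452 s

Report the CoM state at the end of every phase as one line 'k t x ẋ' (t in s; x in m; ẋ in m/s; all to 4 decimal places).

1 0.3990 0.0287 0.6574
2 0.8510 0.2451 0.5202

phase 1: p=-0.1226, T=0.399, ωT=1.500120, cosh=2.352666, sinh=2.129562; start (x,ẋ)=(-0.139100, 0.335600) → end (x,ẋ)=(0.028671, 0.657447)
phase 2: p=0.1633, T=0.452, ωT=1.699384, cosh=2.826687, sinh=2.643891; start (x,ẋ)=(0.028671, 0.657447) → end (x,ẋ)=(0.245075, 0.520153)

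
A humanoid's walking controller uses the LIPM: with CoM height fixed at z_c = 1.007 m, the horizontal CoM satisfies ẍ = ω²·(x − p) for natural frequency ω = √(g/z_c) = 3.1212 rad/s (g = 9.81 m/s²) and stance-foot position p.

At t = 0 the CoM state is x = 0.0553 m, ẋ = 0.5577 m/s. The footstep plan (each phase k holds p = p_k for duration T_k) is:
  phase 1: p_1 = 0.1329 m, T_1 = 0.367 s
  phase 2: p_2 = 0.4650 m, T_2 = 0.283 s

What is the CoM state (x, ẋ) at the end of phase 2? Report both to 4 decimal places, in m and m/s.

x = 0.3622, ẋ = 0.2129

phase 1: p=0.1329, T=0.367, ωT=1.145480, cosh=1.731011, sinh=1.412940; start (x,ẋ)=(0.055300, 0.557700) → end (x,ẋ)=(0.251039, 0.623164)
phase 2: p=0.4650, T=0.283, ωT=0.883300, cosh=1.416142, sinh=1.002726; start (x,ẋ)=(0.251039, 0.623164) → end (x,ẋ)=(0.362201, 0.212854)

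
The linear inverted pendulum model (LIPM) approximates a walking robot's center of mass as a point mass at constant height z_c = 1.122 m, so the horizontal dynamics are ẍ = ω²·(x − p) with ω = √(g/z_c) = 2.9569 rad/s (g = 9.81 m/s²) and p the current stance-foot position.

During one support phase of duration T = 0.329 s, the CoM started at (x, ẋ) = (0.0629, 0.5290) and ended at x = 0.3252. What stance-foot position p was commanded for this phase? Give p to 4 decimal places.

p = -0.0533

ωT = 2.9569·0.329 = 0.972820; cosh(ωT) = 1.511705, sinh(ωT) = 1.133689
x(T) = p + (x₀−p)·cosh(ωT) + (ẋ₀/ω)·sinh(ωT) ⇒ p·(1 − cosh) = x(T) − x₀·cosh − (ẋ₀/ω)·sinh
numerator   = 0.3252 − (0.0629)·1.511705 − (0.5290/2.9569)·1.133689 = 0.027293
denominator = 1 − 1.511705 = -0.511705
p = 0.027293 / -0.511705 = -0.0533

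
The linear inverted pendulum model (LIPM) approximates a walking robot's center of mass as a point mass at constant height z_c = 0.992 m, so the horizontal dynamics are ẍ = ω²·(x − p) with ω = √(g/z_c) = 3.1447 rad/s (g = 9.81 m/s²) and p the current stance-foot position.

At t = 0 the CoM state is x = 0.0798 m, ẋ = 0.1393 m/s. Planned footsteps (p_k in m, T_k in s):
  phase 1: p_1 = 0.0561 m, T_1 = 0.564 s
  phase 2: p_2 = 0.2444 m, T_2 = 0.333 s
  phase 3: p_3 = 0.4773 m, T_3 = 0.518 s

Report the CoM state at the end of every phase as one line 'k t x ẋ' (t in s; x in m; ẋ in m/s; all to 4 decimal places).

phase 1: p=0.0561, T=0.564, ωT=1.773611, cosh=3.030905, sinh=2.861186; start (x,ẋ)=(0.079800, 0.139300) → end (x,ẋ)=(0.254674, 0.635447)
phase 2: p=0.2444, T=0.333, ωT=1.047185, cosh=1.600271, sinh=1.249347; start (x,ẋ)=(0.254674, 0.635447) → end (x,ẋ)=(0.513295, 1.057252)
phase 3: p=0.4773, T=0.518, ωT=1.628955, cosh=2.647338, sinh=2.451204; start (x,ẋ)=(0.513295, 1.057252) → end (x,ẋ)=(1.396689, 3.076366)

1 0.5640 0.2547 0.6354
2 0.8970 0.5133 1.0573
3 1.4150 1.3967 3.0764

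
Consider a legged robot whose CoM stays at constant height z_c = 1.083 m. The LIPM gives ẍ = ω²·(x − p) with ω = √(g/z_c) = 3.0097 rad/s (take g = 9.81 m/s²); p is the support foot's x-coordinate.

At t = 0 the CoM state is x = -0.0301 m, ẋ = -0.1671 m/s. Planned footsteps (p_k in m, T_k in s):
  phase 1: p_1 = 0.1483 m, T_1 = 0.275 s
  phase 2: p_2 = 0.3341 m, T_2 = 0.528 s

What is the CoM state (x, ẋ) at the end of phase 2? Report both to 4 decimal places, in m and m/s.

phase 1: p=0.1483, T=0.275, ωT=0.827668, cosh=1.362522, sinh=0.925454; start (x,ẋ)=(-0.030100, -0.167100) → end (x,ẋ)=(-0.146156, -0.724582)
phase 2: p=0.3341, T=0.528, ωT=1.589122, cosh=2.551774, sinh=2.347669; start (x,ẋ)=(-0.146156, -0.724582) → end (x,ẋ)=(-1.456602, -5.242349)

x = -1.4566, ẋ = -5.2423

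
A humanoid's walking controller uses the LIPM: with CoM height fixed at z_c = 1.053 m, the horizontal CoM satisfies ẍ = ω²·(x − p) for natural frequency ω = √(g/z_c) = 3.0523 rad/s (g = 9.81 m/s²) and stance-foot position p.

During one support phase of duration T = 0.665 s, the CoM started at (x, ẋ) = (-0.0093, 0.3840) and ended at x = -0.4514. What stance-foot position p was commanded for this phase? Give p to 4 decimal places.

p = 0.3085

ωT = 3.0523·0.665 = 2.029780; cosh(ωT) = 3.871886, sinh(ωT) = 3.740522
x(T) = p + (x₀−p)·cosh(ωT) + (ẋ₀/ω)·sinh(ωT) ⇒ p·(1 − cosh) = x(T) − x₀·cosh − (ẋ₀/ω)·sinh
numerator   = -0.4514 − (-0.0093)·3.871886 − (0.3840/3.0523)·3.740522 = -0.885974
denominator = 1 − 3.871886 = -2.871886
p = -0.885974 / -2.871886 = 0.3085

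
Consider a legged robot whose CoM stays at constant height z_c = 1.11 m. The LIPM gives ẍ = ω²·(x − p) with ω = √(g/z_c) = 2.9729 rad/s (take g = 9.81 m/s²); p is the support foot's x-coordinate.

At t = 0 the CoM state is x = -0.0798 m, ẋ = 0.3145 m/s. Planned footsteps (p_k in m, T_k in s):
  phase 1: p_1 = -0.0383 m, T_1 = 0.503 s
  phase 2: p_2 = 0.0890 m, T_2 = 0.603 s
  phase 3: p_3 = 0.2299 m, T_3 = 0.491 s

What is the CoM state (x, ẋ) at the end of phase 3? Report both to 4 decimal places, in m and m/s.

phase 1: p=-0.0383, T=0.503, ωT=1.495369, cosh=2.342573, sinh=2.118408; start (x,ẋ)=(-0.079800, 0.314500) → end (x,ẋ)=(0.088587, 0.475380)
phase 2: p=0.0890, T=0.603, ωT=1.792659, cosh=3.085957, sinh=2.919440; start (x,ẋ)=(0.088587, 0.475380) → end (x,ẋ)=(0.554558, 1.463421)
phase 3: p=0.2299, T=0.491, ωT=1.459694, cosh=2.268475, sinh=2.036167; start (x,ẋ)=(0.554558, 1.463421) → end (x,ẋ)=(1.968690, 5.284994)

x = 1.9687, ẋ = 5.2850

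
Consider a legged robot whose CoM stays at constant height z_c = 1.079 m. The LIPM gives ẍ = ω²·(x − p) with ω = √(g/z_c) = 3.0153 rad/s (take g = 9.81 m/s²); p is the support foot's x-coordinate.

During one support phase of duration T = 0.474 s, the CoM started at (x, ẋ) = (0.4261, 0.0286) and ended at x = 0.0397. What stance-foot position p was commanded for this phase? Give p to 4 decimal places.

p = 0.7616

ωT = 3.0153·0.474 = 1.429252; cosh(ωT) = 2.207532, sinh(ωT) = 1.968044
x(T) = p + (x₀−p)·cosh(ωT) + (ẋ₀/ω)·sinh(ωT) ⇒ p·(1 − cosh) = x(T) − x₀·cosh − (ẋ₀/ω)·sinh
numerator   = 0.0397 − (0.4261)·2.207532 − (0.0286/3.0153)·1.968044 = -0.919596
denominator = 1 − 2.207532 = -1.207532
p = -0.919596 / -1.207532 = 0.7616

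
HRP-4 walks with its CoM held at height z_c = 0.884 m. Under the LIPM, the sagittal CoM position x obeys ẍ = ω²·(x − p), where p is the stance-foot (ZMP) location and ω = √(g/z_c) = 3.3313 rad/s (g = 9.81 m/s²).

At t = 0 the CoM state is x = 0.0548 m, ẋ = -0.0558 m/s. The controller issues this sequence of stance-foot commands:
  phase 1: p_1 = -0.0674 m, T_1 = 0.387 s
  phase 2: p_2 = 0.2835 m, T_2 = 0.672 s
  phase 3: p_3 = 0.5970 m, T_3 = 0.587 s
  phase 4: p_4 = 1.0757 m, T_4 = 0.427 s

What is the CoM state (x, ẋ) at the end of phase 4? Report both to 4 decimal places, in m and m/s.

x = -0.1930, ẋ = -3.8025

phase 1: p=-0.0674, T=0.387, ωT=1.289213, cosh=1.952708, sinh=1.677221; start (x,ẋ)=(0.054800, -0.055800) → end (x,ẋ)=(0.143127, 0.573810)
phase 2: p=0.2835, T=0.672, ωT=2.238634, cosh=4.743555, sinh=4.636950; start (x,ẋ)=(0.143127, 0.573810) → end (x,ẋ)=(0.416340, 0.553549)
phase 3: p=0.5970, T=0.587, ωT=1.955473, cosh=3.604380, sinh=3.462882; start (x,ẋ)=(0.416340, 0.553549) → end (x,ẋ)=(0.521245, -0.088879)
phase 4: p=1.0757, T=0.427, ωT=1.422465, cosh=2.194225, sinh=1.953106; start (x,ẋ)=(0.521245, -0.088879) → end (x,ẋ)=(-0.193008, -3.802516)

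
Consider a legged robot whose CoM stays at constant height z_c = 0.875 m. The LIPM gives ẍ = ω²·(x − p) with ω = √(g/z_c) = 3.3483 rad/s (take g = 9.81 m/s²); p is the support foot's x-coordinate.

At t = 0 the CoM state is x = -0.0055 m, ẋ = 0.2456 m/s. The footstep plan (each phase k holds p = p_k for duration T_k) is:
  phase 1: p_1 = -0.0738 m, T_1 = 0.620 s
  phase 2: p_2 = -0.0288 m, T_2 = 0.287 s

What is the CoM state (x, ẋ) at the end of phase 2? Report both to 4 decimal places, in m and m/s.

phase 1: p=-0.0738, T=0.620, ωT=2.075946, cosh=4.048761, sinh=3.923323; start (x,ẋ)=(-0.005500, 0.245600) → end (x,ẋ)=(0.490509, 1.891596)
phase 2: p=-0.0288, T=0.287, ωT=0.960962, cosh=1.498368, sinh=1.115843; start (x,ẋ)=(0.490509, 1.891596) → end (x,ẋ)=(1.379702, 4.774535)

x = 1.3797, ẋ = 4.7745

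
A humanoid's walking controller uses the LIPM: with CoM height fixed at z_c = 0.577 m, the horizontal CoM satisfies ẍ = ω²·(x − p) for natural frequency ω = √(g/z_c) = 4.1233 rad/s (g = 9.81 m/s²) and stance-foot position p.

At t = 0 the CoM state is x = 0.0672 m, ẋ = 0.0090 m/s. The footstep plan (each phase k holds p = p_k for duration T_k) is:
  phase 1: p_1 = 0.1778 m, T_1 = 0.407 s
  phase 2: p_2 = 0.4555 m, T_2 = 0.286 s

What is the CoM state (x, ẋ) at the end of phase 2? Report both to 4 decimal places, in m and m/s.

phase 1: p=0.1778, T=0.407, ωT=1.678183, cosh=2.771265, sinh=2.584552; start (x,ẋ)=(0.067200, 0.009000) → end (x,ẋ)=(-0.123061, -1.153710)
phase 2: p=0.4555, T=0.286, ωT=1.179264, cosh=1.779742, sinh=1.472237; start (x,ẋ)=(-0.123061, -1.153710) → end (x,ẋ)=(-0.986124, -5.565443)

x = -0.9861, ẋ = -5.5654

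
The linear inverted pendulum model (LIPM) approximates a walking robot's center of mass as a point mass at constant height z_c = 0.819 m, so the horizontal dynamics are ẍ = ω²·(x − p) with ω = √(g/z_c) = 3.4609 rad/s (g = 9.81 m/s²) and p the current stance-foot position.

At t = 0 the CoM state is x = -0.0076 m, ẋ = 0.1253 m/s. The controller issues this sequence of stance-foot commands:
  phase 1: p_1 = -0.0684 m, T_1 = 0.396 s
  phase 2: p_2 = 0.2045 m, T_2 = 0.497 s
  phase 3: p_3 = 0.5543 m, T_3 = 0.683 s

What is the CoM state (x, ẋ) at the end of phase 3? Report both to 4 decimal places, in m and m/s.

phase 1: p=-0.0684, T=0.396, ωT=1.370516, cosh=2.095680, sinh=1.841704; start (x,ẋ)=(-0.007600, 0.125300) → end (x,ẋ)=(0.125695, 0.650125)
phase 2: p=0.2045, T=0.497, ωT=1.720067, cosh=2.881979, sinh=2.702925; start (x,ẋ)=(0.125695, 0.650125) → end (x,ẋ)=(0.485127, 1.136463)
phase 3: p=0.5543, T=0.683, ωT=2.363795, cosh=5.362640, sinh=5.268577; start (x,ẋ)=(0.485127, 1.136463) → end (x,ẋ)=(1.913402, 4.833135)

x = 1.9134, ẋ = 4.8331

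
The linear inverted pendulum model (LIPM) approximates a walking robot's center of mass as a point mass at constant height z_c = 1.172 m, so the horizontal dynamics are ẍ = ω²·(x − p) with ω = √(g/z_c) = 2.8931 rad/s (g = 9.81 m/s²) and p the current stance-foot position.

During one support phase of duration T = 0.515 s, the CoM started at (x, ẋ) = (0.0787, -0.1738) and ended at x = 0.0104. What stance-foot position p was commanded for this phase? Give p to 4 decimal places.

ωT = 2.8931·0.515 = 1.489947; cosh(ωT) = 2.331121, sinh(ωT) = 2.105737
x(T) = p + (x₀−p)·cosh(ωT) + (ẋ₀/ω)·sinh(ωT) ⇒ p·(1 − cosh) = x(T) − x₀·cosh − (ẋ₀/ω)·sinh
numerator   = 0.0104 − (0.0787)·2.331121 − (-0.1738/2.8931)·2.105737 = -0.046559
denominator = 1 − 2.331121 = -1.331121
p = -0.046559 / -1.331121 = 0.0350

p = 0.0350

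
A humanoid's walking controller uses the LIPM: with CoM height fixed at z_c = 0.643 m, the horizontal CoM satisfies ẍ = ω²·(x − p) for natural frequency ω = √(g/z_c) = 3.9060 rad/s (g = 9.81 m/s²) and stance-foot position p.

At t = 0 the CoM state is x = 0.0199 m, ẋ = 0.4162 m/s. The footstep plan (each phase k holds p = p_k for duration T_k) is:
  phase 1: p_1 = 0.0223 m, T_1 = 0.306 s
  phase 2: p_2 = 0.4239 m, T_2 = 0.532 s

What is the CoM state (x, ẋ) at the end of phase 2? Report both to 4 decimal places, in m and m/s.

x = 0.1673, ẋ = -0.7899

phase 1: p=0.0223, T=0.306, ωT=1.195236, cosh=1.803485, sinh=1.500852; start (x,ẋ)=(0.019900, 0.416200) → end (x,ẋ)=(0.177894, 0.736541)
phase 2: p=0.4239, T=0.532, ωT=2.077992, cosh=4.056797, sinh=3.931615; start (x,ẋ)=(0.177894, 0.736541) → end (x,ẋ)=(0.167273, -0.789898)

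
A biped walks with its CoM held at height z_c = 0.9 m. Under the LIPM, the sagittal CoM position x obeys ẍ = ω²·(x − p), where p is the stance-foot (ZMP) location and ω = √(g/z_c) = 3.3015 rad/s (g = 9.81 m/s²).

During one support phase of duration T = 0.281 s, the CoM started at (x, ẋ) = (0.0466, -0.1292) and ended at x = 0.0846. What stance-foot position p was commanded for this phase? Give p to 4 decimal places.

ωT = 3.3015·0.281 = 0.927722; cosh(ωT) = 1.462097, sinh(ωT) = 1.066644
x(T) = p + (x₀−p)·cosh(ωT) + (ẋ₀/ω)·sinh(ωT) ⇒ p·(1 − cosh) = x(T) − x₀·cosh − (ẋ₀/ω)·sinh
numerator   = 0.0846 − (0.0466)·1.462097 − (-0.1292/3.3015)·1.066644 = 0.058208
denominator = 1 − 1.462097 = -0.462097
p = 0.058208 / -0.462097 = -0.1260

p = -0.1260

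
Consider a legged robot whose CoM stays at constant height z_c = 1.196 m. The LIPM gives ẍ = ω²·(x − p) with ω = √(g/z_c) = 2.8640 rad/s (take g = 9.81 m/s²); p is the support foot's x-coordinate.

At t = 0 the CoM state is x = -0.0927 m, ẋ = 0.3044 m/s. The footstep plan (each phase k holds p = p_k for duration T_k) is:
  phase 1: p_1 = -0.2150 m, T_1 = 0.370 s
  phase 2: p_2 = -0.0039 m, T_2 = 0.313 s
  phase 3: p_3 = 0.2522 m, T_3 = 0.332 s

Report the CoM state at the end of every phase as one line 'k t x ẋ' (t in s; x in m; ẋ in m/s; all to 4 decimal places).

phase 1: p=-0.2150, T=0.370, ωT=1.059680, cosh=1.616007, sinh=1.269440; start (x,ẋ)=(-0.092700, 0.304400) → end (x,ẋ)=(0.117560, 0.936556)
phase 2: p=-0.0039, T=0.313, ωT=0.896432, cosh=1.429433, sinh=1.021410; start (x,ẋ)=(0.117560, 0.936556) → end (x,ẋ)=(0.503730, 1.694053)
phase 3: p=0.2522, T=0.332, ωT=0.950848, cosh=1.487158, sinh=1.100745; start (x,ẋ)=(0.503730, 1.694053) → end (x,ẋ)=(1.277354, 3.312282)

1 0.3700 0.1176 0.9366
2 0.6830 0.5037 1.6941
3 1.0150 1.2774 3.3123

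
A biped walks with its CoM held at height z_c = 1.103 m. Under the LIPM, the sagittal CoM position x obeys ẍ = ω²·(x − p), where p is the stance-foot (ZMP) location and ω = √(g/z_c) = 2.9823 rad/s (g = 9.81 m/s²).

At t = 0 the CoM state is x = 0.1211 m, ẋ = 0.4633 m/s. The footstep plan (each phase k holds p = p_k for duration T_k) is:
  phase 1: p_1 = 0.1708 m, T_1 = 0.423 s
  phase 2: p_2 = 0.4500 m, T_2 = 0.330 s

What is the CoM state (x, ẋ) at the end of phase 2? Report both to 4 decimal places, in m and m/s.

x = 0.5125, ẋ = 0.5623

phase 1: p=0.1708, T=0.423, ωT=1.261513, cosh=1.906992, sinh=1.623767; start (x,ẋ)=(0.121100, 0.463300) → end (x,ẋ)=(0.328275, 0.642834)
phase 2: p=0.4500, T=0.330, ωT=0.984159, cosh=1.524657, sinh=1.150904; start (x,ẋ)=(0.328275, 0.642834) → end (x,ẋ)=(0.512487, 0.562299)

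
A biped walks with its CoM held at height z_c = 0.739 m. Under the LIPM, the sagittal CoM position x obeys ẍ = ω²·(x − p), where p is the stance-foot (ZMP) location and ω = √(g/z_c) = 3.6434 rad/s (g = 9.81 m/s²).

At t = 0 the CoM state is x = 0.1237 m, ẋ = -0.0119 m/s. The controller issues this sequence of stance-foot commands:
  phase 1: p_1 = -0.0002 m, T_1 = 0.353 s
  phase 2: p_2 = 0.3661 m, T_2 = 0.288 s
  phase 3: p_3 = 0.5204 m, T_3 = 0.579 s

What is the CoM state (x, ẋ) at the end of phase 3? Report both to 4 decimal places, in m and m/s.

phase 1: p=-0.0002, T=0.353, ωT=1.286120, cosh=1.947530, sinh=1.671189; start (x,ẋ)=(0.123700, -0.011900) → end (x,ẋ)=(0.235641, 0.731228)
phase 2: p=0.3661, T=0.288, ωT=1.049299, cosh=1.602916, sinh=1.252733; start (x,ẋ)=(0.235641, 0.731228) → end (x,ẋ)=(0.408407, 0.576653)
phase 3: p=0.5204, T=0.579, ωT=2.109529, cosh=4.182825, sinh=4.061529; start (x,ẋ)=(0.408407, 0.576653) → end (x,ẋ)=(0.694786, 0.754796)

x = 0.6948, ẋ = 0.7548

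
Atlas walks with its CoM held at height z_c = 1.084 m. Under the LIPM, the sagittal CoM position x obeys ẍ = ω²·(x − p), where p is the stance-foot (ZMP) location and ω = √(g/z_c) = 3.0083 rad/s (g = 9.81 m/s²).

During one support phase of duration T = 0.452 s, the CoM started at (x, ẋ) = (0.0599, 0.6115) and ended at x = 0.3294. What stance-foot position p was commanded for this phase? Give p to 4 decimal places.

ωT = 3.0083·0.452 = 1.359752; cosh(ωT) = 2.075975, sinh(ωT) = 1.819251
x(T) = p + (x₀−p)·cosh(ωT) + (ẋ₀/ω)·sinh(ωT) ⇒ p·(1 − cosh) = x(T) − x₀·cosh − (ẋ₀/ω)·sinh
numerator   = 0.3294 − (0.0599)·2.075975 − (0.6115/3.0083)·1.819251 = -0.164752
denominator = 1 − 2.075975 = -1.075975
p = -0.164752 / -1.075975 = 0.1531

p = 0.1531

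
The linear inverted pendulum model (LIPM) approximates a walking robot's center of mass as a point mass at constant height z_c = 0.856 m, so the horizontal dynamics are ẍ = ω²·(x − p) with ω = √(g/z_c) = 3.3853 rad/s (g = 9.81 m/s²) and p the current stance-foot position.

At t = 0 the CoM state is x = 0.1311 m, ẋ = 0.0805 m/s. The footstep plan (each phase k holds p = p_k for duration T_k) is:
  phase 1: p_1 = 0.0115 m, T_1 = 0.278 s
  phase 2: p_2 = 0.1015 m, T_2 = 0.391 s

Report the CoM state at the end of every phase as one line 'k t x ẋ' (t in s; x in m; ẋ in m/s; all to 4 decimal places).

phase 1: p=0.0115, T=0.278, ωT=0.941113, cosh=1.476513, sinh=1.086320; start (x,ẋ)=(0.131100, 0.080500) → end (x,ẋ)=(0.213923, 0.558691)
phase 2: p=0.1015, T=0.391, ωT=1.323652, cosh=2.011640, sinh=1.745479; start (x,ẋ)=(0.213923, 0.558691) → end (x,ẋ)=(0.615718, 1.788188)

1 0.2780 0.2139 0.5587
2 0.6690 0.6157 1.7882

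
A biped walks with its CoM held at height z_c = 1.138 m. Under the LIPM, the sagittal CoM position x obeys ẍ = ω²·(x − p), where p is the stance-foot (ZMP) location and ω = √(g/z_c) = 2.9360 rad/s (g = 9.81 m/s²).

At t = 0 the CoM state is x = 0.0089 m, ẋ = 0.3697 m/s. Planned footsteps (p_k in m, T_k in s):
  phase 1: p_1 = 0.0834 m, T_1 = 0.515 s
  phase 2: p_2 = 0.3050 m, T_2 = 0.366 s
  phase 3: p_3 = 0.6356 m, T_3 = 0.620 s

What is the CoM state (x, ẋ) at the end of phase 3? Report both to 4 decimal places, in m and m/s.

phase 1: p=0.0834, T=0.515, ωT=1.512040, cosh=2.378217, sinh=2.157757; start (x,ẋ)=(0.008900, 0.369700) → end (x,ẋ)=(0.177927, 0.407256)
phase 2: p=0.3050, T=0.366, ωT=1.074576, cosh=1.635097, sinh=1.293654; start (x,ẋ)=(0.177927, 0.407256) → end (x,ẋ)=(0.276667, 0.183258)
phase 3: p=0.6356, T=0.620, ωT=1.820320, cosh=3.167904, sinh=3.005930; start (x,ẋ)=(0.276667, 0.183258) → end (x,ẋ)=(-0.313841, -2.587183)

x = -0.3138, ẋ = -2.5872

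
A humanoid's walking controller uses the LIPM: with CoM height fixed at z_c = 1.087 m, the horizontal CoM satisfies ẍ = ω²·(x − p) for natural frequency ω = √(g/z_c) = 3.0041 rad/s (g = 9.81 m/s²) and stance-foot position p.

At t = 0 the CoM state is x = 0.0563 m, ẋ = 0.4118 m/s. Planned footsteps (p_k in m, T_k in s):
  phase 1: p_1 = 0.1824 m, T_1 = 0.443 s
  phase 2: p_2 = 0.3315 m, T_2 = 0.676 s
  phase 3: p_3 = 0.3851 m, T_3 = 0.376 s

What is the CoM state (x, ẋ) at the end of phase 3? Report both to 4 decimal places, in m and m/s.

phase 1: p=0.1824, T=0.443, ωT=1.330816, cosh=2.024196, sinh=1.759935; start (x,ẋ)=(0.056300, 0.411800) → end (x,ẋ)=(0.168400, 0.166871)
phase 2: p=0.3315, T=0.676, ωT=2.030772, cosh=3.875599, sinh=3.744365; start (x,ẋ)=(0.168400, 0.166871) → end (x,ẋ)=(-0.092621, -1.187903)
phase 3: p=0.3851, T=0.376, ωT=1.129542, cosh=1.708710, sinh=1.385528; start (x,ẋ)=(-0.092621, -1.187903) → end (x,ẋ)=(-0.979062, -4.018183)

x = -0.9791, ẋ = -4.0182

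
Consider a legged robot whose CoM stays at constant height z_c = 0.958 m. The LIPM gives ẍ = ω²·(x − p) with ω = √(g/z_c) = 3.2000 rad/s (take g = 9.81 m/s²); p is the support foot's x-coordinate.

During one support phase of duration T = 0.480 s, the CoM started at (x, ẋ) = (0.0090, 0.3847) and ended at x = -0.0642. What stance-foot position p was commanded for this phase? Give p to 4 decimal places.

p = 0.2463

ωT = 3.2000·0.480 = 1.536000; cosh(ωT) = 2.430605, sinh(ωT) = 2.215364
x(T) = p + (x₀−p)·cosh(ωT) + (ẋ₀/ω)·sinh(ωT) ⇒ p·(1 − cosh) = x(T) − x₀·cosh − (ẋ₀/ω)·sinh
numerator   = -0.0642 − (0.0090)·2.430605 − (0.3847/3.2000)·2.215364 = -0.352404
denominator = 1 − 2.430605 = -1.430605
p = -0.352404 / -1.430605 = 0.2463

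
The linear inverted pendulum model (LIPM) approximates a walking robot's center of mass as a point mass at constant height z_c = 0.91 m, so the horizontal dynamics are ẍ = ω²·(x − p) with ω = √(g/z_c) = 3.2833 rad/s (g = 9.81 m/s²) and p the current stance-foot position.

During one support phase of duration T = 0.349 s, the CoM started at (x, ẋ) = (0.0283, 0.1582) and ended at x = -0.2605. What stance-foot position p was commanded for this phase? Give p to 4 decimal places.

p = 0.5162

ωT = 3.2833·0.349 = 1.145872; cosh(ωT) = 1.731564, sinh(ωT) = 1.413618
x(T) = p + (x₀−p)·cosh(ωT) + (ẋ₀/ω)·sinh(ωT) ⇒ p·(1 − cosh) = x(T) − x₀·cosh − (ẋ₀/ω)·sinh
numerator   = -0.2605 − (0.0283)·1.731564 − (0.1582/3.2833)·1.413618 = -0.377616
denominator = 1 − 1.731564 = -0.731564
p = -0.377616 / -0.731564 = 0.5162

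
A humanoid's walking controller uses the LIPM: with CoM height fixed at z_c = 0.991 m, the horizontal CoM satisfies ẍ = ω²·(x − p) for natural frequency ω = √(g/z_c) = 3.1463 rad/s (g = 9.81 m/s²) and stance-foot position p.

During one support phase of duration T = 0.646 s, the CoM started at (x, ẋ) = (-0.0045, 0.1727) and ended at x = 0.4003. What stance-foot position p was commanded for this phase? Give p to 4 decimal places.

p = -0.0735

ωT = 3.1463·0.646 = 2.032510; cosh(ωT) = 3.882113, sinh(ωT) = 3.751107
x(T) = p + (x₀−p)·cosh(ωT) + (ẋ₀/ω)·sinh(ωT) ⇒ p·(1 − cosh) = x(T) − x₀·cosh − (ẋ₀/ω)·sinh
numerator   = 0.4003 − (-0.0045)·3.882113 − (0.1727/3.1463)·3.751107 = 0.211872
denominator = 1 − 3.882113 = -2.882113
p = 0.211872 / -2.882113 = -0.0735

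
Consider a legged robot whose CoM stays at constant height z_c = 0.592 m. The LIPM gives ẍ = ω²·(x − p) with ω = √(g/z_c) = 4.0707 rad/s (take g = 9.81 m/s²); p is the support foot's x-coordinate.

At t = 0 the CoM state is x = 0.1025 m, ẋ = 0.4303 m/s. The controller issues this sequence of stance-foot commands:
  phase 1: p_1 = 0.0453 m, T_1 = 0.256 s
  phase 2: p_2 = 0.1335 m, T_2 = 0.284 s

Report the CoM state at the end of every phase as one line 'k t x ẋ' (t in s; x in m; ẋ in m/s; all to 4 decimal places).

1 0.2560 0.2677 0.9749
2 0.5400 0.7106 2.4840

phase 1: p=0.0453, T=0.256, ωT=1.042099, cosh=1.593938, sinh=1.241224; start (x,ẋ)=(0.102500, 0.430300) → end (x,ẋ)=(0.267679, 0.974883)
phase 2: p=0.1335, T=0.284, ωT=1.156079, cosh=1.746084, sinh=1.431366; start (x,ẋ)=(0.267679, 0.974883) → end (x,ẋ)=(0.710582, 2.484043)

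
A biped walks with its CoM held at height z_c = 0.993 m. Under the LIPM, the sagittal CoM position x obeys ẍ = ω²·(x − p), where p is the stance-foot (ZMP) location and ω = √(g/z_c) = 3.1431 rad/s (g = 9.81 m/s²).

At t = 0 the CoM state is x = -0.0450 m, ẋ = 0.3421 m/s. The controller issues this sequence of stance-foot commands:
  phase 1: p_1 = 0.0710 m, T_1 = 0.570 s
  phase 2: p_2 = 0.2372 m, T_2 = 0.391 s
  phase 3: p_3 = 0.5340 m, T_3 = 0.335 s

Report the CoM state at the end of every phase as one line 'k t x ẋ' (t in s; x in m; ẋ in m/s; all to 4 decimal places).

1 0.5700 0.0308 -0.0086
2 0.9610 -0.1500 -1.0296
3 1.2960 -0.9778 -4.3609

phase 1: p=0.0710, T=0.570, ωT=1.791567, cosh=3.082772, sinh=2.916073; start (x,ẋ)=(-0.045000, 0.342100) → end (x,ẋ)=(0.030788, -0.008583)
phase 2: p=0.2372, T=0.391, ωT=1.228952, cosh=1.855123, sinh=1.562524; start (x,ẋ)=(0.030788, -0.008583) → end (x,ẋ)=(-0.149985, -1.029644)
phase 3: p=0.5340, T=0.335, ωT=1.052938, cosh=1.607486, sinh=1.258575; start (x,ẋ)=(-0.149985, -1.029644) → end (x,ẋ)=(-0.977792, -4.360866)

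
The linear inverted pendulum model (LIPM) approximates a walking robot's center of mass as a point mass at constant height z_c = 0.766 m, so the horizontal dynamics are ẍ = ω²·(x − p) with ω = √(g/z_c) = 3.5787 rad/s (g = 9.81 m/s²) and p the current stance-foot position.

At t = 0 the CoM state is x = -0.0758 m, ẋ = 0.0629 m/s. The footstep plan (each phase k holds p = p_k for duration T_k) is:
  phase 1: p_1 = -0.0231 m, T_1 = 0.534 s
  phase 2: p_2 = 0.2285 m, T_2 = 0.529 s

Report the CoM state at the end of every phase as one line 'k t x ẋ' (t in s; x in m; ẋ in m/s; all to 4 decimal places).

phase 1: p=-0.0231, T=0.534, ωT=1.911026, cosh=3.453974, sinh=3.306046; start (x,ẋ)=(-0.075800, 0.062900) → end (x,ẋ)=(-0.147017, -0.406257)
phase 2: p=0.2285, T=0.529, ωT=1.893132, cosh=3.395367, sinh=3.244768; start (x,ẋ)=(-0.147017, -0.406257) → end (x,ẋ)=(-1.414866, -5.739910)

1 0.5340 -0.1470 -0.4063
2 1.0630 -1.4149 -5.7399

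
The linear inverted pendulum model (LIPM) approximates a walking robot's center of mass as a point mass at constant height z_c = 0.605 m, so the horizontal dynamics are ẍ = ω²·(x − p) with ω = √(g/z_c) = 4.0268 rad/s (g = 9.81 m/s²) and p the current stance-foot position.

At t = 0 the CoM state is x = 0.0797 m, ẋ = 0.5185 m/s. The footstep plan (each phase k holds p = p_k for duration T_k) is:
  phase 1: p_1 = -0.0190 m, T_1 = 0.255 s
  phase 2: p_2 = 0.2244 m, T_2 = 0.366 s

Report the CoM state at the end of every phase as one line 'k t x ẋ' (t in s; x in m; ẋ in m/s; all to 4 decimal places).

1 0.2550 0.2932 1.3004
2 0.6210 1.0504 3.5605

phase 1: p=-0.0190, T=0.255, ωT=1.026834, cosh=1.575175, sinh=1.217036; start (x,ẋ)=(0.079700, 0.518500) → end (x,ẋ)=(0.293178, 1.300434)
phase 2: p=0.2244, T=0.366, ωT=1.473809, cosh=2.297442, sinh=2.068390; start (x,ẋ)=(0.293178, 1.300434) → end (x,ẋ)=(1.050390, 3.560524)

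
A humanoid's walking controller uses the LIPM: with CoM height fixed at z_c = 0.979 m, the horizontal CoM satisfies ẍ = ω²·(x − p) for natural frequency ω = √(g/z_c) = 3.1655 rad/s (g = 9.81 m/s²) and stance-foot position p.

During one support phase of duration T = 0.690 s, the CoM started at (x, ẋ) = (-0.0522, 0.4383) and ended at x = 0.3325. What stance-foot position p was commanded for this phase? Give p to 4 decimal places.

p = 0.0114

ωT = 3.1655·0.690 = 2.184195; cosh(ωT) = 4.498031, sinh(ωT) = 4.385463
x(T) = p + (x₀−p)·cosh(ωT) + (ẋ₀/ω)·sinh(ωT) ⇒ p·(1 − cosh) = x(T) − x₀·cosh − (ẋ₀/ω)·sinh
numerator   = 0.3325 − (-0.0522)·4.498031 − (0.4383/3.1655)·4.385463 = -0.039921
denominator = 1 − 4.498031 = -3.498031
p = -0.039921 / -3.498031 = 0.0114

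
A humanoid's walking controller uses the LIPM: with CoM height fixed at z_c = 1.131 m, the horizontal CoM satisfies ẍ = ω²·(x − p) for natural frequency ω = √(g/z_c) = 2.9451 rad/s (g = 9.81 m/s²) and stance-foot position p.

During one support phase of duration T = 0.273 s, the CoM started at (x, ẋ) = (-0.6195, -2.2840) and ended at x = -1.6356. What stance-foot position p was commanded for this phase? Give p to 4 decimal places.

ωT = 2.9451·0.273 = 0.804012; cosh(ωT) = 1.341009, sinh(ωT) = 0.893479
x(T) = p + (x₀−p)·cosh(ωT) + (ẋ₀/ω)·sinh(ωT) ⇒ p·(1 − cosh) = x(T) − x₀·cosh − (ẋ₀/ω)·sinh
numerator   = -1.6356 − (-0.6195)·1.341009 − (-2.2840/2.9451)·0.893479 = -0.111929
denominator = 1 − 1.341009 = -0.341009
p = -0.111929 / -0.341009 = 0.3282

p = 0.3282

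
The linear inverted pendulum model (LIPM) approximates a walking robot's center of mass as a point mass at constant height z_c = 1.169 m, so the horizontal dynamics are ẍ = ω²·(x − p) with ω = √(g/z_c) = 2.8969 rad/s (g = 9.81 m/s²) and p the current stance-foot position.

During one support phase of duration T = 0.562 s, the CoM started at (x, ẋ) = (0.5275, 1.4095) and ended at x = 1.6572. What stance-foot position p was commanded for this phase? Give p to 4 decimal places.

p = 0.5651

ωT = 2.8969·0.562 = 1.628058; cosh(ωT) = 2.645141, sinh(ωT) = 2.448831
x(T) = p + (x₀−p)·cosh(ωT) + (ẋ₀/ω)·sinh(ωT) ⇒ p·(1 − cosh) = x(T) − x₀·cosh − (ẋ₀/ω)·sinh
numerator   = 1.6572 − (0.5275)·2.645141 − (1.4095/2.8969)·2.448831 = -0.929602
denominator = 1 − 2.645141 = -1.645141
p = -0.929602 / -1.645141 = 0.5651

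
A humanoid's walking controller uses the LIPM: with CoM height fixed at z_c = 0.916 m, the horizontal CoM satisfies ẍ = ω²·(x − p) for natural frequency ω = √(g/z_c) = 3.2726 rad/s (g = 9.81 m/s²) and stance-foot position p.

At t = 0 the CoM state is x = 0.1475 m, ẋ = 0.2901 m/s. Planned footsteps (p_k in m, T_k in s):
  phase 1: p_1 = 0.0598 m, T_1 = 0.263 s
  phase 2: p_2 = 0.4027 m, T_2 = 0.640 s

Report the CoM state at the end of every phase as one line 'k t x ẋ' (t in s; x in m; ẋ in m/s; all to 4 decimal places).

1 0.2630 0.2681 0.6830
2 0.9030 0.6825 1.0541

phase 1: p=0.0598, T=0.263, ωT=0.860694, cosh=1.393835, sinh=0.970966; start (x,ẋ)=(0.147500, 0.290100) → end (x,ẋ)=(0.268111, 0.683026)
phase 2: p=0.4027, T=0.640, ωT=2.094464, cosh=4.122112, sinh=3.998975; start (x,ẋ)=(0.268111, 0.683026) → end (x,ẋ)=(0.682536, 1.054131)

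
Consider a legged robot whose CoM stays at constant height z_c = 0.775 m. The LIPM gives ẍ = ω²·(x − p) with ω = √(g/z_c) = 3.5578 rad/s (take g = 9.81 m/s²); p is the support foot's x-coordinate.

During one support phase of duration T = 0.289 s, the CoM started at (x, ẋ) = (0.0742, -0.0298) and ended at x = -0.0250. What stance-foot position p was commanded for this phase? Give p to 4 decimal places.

p = 0.2285

ωT = 3.5578·0.289 = 1.028204; cosh(ωT) = 1.576844, sinh(ωT) = 1.219196
x(T) = p + (x₀−p)·cosh(ωT) + (ẋ₀/ω)·sinh(ωT) ⇒ p·(1 − cosh) = x(T) − x₀·cosh − (ẋ₀/ω)·sinh
numerator   = -0.0250 − (0.0742)·1.576844 − (-0.0298/3.5578)·1.219196 = -0.131790
denominator = 1 − 1.576844 = -0.576844
p = -0.131790 / -0.576844 = 0.2285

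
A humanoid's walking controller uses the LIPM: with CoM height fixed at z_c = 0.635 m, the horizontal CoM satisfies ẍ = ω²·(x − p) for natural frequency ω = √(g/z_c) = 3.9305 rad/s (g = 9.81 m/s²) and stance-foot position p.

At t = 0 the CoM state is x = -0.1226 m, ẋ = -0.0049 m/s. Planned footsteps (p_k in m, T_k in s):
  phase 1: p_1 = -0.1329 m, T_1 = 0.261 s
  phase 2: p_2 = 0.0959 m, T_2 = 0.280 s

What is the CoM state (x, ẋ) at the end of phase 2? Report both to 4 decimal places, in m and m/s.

phase 1: p=-0.1329, T=0.261, ωT=1.025861, cosh=1.573991, sinh=1.215503; start (x,ẋ)=(-0.122600, -0.004900) → end (x,ẋ)=(-0.118203, 0.041496)
phase 2: p=0.0959, T=0.280, ωT=1.100540, cosh=1.669240, sinh=1.336549; start (x,ẋ)=(-0.118203, 0.041496) → end (x,ẋ)=(-0.247379, -1.055482)

x = -0.2474, ẋ = -1.0555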